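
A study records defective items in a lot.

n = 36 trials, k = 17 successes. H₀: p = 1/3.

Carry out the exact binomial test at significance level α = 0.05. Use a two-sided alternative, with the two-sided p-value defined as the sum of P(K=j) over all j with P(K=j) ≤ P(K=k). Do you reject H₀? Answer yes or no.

Exact binomial: n=36, k=17, p₀=1/3=0.3333
P(X=j) = C(n,j)·p₀^j·(1−p₀)^(n−j); p = Σ P(X=j) over j with P(X=j) ≤ P(X=17)
p-value (two-sided) = 0.10974
At α=0.05: p ≥ α → fail to reject H₀

reject H₀: no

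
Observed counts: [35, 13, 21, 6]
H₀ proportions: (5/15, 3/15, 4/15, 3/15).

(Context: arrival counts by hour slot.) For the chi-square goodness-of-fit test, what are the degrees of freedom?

df = k − 1 = 4 − 1 = 3

degrees of freedom = 3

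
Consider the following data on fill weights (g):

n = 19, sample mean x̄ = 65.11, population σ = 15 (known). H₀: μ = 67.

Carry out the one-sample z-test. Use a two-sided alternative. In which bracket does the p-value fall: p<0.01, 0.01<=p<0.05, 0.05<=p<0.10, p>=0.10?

p-value bracket: p>=0.10

SE = σ/√n = 15/√19 = 3.4412
z = (x̄−μ₀)/SE = (65.11−67)/3.4412 = -0.5492
p-value (two-sided) = 0.58285
→ bracket: p>=0.10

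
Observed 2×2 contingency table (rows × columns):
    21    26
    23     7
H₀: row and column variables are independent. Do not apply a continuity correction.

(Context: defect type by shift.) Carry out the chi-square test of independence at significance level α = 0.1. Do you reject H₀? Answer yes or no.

Row totals [47, 30], col totals [44, 33], n=77
χ² = (21−26.86)²/26.86 + (26−20.14)²/20.14 + (23−17.14)²/17.14 + (7−12.86)²/12.86 = 7.6499
df = 1
p-value (upper-tail) = 0.00568
At α=0.1: p < α → reject H₀

reject H₀: yes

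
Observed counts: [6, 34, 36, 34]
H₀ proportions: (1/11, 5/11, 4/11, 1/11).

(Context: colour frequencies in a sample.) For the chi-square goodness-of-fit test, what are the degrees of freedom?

df = k − 1 = 4 − 1 = 3

degrees of freedom = 3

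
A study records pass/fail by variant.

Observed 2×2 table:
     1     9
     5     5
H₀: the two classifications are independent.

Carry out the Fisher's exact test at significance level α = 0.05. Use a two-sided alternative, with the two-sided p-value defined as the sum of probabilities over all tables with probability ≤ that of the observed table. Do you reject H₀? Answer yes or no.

reject H₀: no

Margins: r₁=10, r₂=10, c₁=6, c₂=14, n=20
p_obs = C(10,1)·C(10,5)/C(20,6); sum pmf over tables with pmf ≤ p_obs
p-value (two-sided) = 0.14087
At α=0.05: p ≥ α → fail to reject H₀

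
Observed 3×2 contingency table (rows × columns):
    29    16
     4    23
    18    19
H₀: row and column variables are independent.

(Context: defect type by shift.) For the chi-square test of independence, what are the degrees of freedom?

degrees of freedom = 2

df = (r−1)(c−1) = (3−1)·(2−1) = 2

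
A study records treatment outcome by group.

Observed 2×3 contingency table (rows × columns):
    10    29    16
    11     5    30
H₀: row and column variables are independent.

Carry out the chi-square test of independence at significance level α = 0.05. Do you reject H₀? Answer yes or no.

Row totals [55, 46], col totals [21, 34, 46], n=101
χ² = (10−11.44)²/11.44 + (29−18.51)²/18.51 + (16−25.05)²/25.05 + (11−9.56)²/9.56 + (5−15.49)²/15.49 + (30−20.95)²/20.95 = 20.6113
df = 2
p-value (upper-tail) = 0.00003
At α=0.05: p < α → reject H₀

reject H₀: yes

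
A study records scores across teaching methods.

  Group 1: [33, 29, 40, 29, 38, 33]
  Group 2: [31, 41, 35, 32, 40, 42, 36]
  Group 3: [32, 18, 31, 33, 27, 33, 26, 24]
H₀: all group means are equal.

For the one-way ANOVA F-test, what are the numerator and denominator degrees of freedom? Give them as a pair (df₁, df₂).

degrees of freedom = [2, 18]

k = 3 groups, N = 21 total
df = (k−1, N−k) = (3−1, 21−3) = (2, 18)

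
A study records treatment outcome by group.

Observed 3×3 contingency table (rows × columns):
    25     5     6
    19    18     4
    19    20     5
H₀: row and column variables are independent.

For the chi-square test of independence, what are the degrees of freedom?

degrees of freedom = 4

df = (r−1)(c−1) = (3−1)·(3−1) = 4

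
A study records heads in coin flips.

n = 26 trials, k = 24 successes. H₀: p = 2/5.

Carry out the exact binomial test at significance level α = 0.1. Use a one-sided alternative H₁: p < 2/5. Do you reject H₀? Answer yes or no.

reject H₀: no

Exact binomial: n=26, k=24, p₀=2/5=0.4000
P(X≤24) from Σ C(n,i)·p₀^i·(1−p₀)^(n−i)
p-value (one-sided, H₁ less) = 1.00000
At α=0.1: p ≥ α → fail to reject H₀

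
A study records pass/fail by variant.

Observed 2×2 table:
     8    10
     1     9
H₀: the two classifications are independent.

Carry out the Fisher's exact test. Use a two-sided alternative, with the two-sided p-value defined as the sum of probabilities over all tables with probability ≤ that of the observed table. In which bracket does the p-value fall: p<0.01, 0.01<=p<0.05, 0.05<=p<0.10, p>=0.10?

p-value bracket: 0.05<=p<0.10

Margins: r₁=18, r₂=10, c₁=9, c₂=19, n=28
p_obs = C(18,8)·C(10,1)/C(28,9); sum pmf over tables with pmf ≤ p_obs
p-value (two-sided) = 0.09798
→ bracket: 0.05<=p<0.10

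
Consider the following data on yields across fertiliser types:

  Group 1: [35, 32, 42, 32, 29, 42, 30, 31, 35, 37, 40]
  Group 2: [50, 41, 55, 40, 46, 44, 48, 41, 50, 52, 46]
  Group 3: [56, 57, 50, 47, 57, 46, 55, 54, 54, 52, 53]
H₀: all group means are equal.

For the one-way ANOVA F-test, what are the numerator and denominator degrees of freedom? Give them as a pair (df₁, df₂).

degrees of freedom = [2, 30]

k = 3 groups, N = 33 total
df = (k−1, N−k) = (3−1, 33−3) = (2, 30)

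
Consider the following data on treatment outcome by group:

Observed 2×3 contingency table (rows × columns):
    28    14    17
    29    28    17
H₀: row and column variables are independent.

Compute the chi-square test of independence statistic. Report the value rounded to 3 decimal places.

test statistic = 3.031

Row totals [59, 74], col totals [57, 42, 34], n=133
χ² = (28−25.29)²/25.29 + (14−18.63)²/18.63 + (17−15.08)²/15.08 + (29−31.71)²/31.71 + (28−23.37)²/23.37 + (17−18.92)²/18.92 = 3.0310
df = 2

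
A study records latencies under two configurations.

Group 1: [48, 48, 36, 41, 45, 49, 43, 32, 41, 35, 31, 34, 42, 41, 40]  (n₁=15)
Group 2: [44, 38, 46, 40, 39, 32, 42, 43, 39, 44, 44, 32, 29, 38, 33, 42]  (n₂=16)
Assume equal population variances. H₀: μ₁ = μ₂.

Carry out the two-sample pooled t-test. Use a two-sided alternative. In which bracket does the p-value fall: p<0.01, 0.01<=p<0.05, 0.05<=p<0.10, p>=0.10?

x̄₁=40.400, s₁=5.792, n₁=15
x̄₂=39.062, s₂=5.131, n₂=16
s_p² = [14·5.792² + 15·5.131²]/29 = 29.8116
SE = √(s_p²·(1/15+1/16)) = 1.9623
t = (40.400−39.062)/1.9623 = 0.6816
df = 29
p-value (two-sided) = 0.50090
→ bracket: p>=0.10

p-value bracket: p>=0.10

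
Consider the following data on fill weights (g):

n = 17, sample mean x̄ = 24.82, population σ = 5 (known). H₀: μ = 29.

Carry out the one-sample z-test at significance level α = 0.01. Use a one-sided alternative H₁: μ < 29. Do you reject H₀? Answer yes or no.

SE = σ/√n = 5/√17 = 1.2127
z = (x̄−μ₀)/SE = (24.82−29)/1.2127 = -3.4469
p-value (one-sided, H₁ less) = 0.00028
At α=0.01: p < α → reject H₀

reject H₀: yes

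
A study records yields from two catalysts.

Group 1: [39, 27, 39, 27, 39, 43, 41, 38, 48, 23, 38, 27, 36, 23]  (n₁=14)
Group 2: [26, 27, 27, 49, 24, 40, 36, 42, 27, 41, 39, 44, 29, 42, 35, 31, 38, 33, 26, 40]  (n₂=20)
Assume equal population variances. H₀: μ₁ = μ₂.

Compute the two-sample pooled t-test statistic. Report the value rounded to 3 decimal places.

x̄₁=34.857, s₁=7.921, n₁=14
x̄₂=34.800, s₂=7.317, n₂=20
s_p² = [13·7.921² + 19·7.317²]/32 = 57.2786
SE = √(s_p²·(1/14+1/20)) = 2.6373
t = (34.857−34.800)/2.6373 = 0.0217
df = 32

test statistic = 0.022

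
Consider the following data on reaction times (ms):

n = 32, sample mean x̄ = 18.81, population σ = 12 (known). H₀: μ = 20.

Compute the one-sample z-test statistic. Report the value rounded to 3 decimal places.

test statistic = -0.561

SE = σ/√n = 12/√32 = 2.1213
z = (x̄−μ₀)/SE = (18.81−20)/2.1213 = -0.5610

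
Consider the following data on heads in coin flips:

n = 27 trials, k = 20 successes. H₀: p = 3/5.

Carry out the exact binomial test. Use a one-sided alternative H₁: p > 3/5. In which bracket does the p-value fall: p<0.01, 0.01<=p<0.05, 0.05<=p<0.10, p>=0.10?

Exact binomial: n=27, k=20, p₀=3/5=0.6000
P(X≥20) from Σ C(n,i)·p₀^i·(1−p₀)^(n−i)
p-value (one-sided, H₁ greater) = 0.09529
→ bracket: 0.05<=p<0.10

p-value bracket: 0.05<=p<0.10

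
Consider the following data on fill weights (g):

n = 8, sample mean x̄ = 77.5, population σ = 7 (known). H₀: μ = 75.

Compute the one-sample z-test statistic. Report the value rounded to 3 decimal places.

test statistic = 1.010

SE = σ/√n = 7/√8 = 2.4749
z = (x̄−μ₀)/SE = (77.5−75)/2.4749 = 1.0102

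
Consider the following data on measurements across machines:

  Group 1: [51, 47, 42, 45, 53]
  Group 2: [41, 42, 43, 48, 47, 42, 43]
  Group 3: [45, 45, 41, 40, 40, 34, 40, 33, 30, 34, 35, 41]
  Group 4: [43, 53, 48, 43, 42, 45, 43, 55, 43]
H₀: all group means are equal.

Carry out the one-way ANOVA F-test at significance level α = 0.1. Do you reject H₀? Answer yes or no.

Group means [47.60, 43.71, 38.17, 46.11], grand mean 42.939
SSB = Σnᵢ(x̄ᵢ−x̄)² = 476.695; SSW = ΣΣ(x−x̄ᵢ)² = 567.184
MSB = 476.695/3 = 158.8982; MSW = 567.184/29 = 19.5581
F = MSB/MSW = 8.1244
df = (3, 29)
p-value (upper-tail) = 0.00044
At α=0.1: p < α → reject H₀

reject H₀: yes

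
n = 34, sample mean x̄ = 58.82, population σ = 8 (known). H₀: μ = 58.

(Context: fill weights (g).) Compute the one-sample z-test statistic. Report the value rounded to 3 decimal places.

test statistic = 0.598

SE = σ/√n = 8/√34 = 1.3720
z = (x̄−μ₀)/SE = (58.82−58)/1.3720 = 0.5977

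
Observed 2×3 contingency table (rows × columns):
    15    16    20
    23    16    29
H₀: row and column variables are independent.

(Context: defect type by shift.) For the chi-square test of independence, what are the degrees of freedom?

degrees of freedom = 2

df = (r−1)(c−1) = (2−1)·(3−1) = 2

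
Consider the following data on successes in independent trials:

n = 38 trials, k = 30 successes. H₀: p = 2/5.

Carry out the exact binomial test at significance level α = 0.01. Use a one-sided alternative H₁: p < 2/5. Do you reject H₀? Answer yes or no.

reject H₀: no

Exact binomial: n=38, k=30, p₀=2/5=0.4000
P(X≤30) from Σ C(n,i)·p₀^i·(1−p₀)^(n−i)
p-value (one-sided, H₁ less) = 1.00000
At α=0.01: p ≥ α → fail to reject H₀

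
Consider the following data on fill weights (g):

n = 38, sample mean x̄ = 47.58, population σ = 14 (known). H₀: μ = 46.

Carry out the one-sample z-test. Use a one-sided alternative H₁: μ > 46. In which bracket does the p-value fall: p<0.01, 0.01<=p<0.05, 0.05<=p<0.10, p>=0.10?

p-value bracket: p>=0.10

SE = σ/√n = 14/√38 = 2.2711
z = (x̄−μ₀)/SE = (47.58−46)/2.2711 = 0.6957
p-value (one-sided, H₁ greater) = 0.24331
→ bracket: p>=0.10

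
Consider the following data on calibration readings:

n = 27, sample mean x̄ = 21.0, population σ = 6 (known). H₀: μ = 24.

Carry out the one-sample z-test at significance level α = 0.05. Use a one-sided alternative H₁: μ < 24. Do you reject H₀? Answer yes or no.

reject H₀: yes

SE = σ/√n = 6/√27 = 1.1547
z = (x̄−μ₀)/SE = (21.0−24)/1.1547 = -2.5981
p-value (one-sided, H₁ less) = 0.00469
At α=0.05: p < α → reject H₀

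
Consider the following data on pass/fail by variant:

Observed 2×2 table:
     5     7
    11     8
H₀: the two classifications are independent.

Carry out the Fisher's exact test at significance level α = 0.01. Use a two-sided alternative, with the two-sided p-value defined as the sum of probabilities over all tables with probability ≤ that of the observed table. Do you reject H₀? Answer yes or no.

Margins: r₁=12, r₂=19, c₁=16, c₂=15, n=31
p_obs = C(12,5)·C(19,11)/C(31,16); sum pmf over tables with pmf ≤ p_obs
p-value (two-sided) = 0.47255
At α=0.01: p ≥ α → fail to reject H₀

reject H₀: no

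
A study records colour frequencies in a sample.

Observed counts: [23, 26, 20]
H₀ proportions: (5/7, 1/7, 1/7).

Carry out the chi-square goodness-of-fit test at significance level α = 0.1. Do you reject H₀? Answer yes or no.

reject H₀: yes

n = 69; E_i = n·p_i = [49.29, 9.86, 9.86]
χ² = (23−49.29)²/49.29 + (26−9.86)²/9.86 + (20−9.86)²/9.86 = 50.8928
df = 2
p-value (upper-tail) = 0.00000
At α=0.1: p < α → reject H₀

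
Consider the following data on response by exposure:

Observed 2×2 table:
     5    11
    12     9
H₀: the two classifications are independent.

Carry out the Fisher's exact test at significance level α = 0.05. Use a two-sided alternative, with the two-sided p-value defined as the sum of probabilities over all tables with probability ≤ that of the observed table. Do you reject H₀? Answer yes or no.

reject H₀: no

Margins: r₁=16, r₂=21, c₁=17, c₂=20, n=37
p_obs = C(16,5)·C(21,12)/C(37,17); sum pmf over tables with pmf ≤ p_obs
p-value (two-sided) = 0.18453
At α=0.05: p ≥ α → fail to reject H₀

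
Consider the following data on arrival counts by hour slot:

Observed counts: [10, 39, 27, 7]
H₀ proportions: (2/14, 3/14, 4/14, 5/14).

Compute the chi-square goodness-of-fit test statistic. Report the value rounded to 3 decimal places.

test statistic = 43.346

n = 83; E_i = n·p_i = [11.86, 17.79, 23.71, 29.64]
χ² = (10−11.86)²/11.86 + (39−17.79)²/17.79 + (27−23.71)²/23.71 + (7−29.64)²/29.64 = 43.3458
df = 3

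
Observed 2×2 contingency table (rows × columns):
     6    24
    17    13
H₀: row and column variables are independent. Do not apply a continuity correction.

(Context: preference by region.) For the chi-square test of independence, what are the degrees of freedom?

degrees of freedom = 1

df = (r−1)(c−1) = (2−1)·(2−1) = 1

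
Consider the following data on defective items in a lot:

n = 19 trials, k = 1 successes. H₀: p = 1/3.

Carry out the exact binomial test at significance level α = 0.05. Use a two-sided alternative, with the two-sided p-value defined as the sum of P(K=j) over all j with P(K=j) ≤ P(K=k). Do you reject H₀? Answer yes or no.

Exact binomial: n=19, k=1, p₀=1/3=0.3333
P(X=j) = C(n,j)·p₀^j·(1−p₀)^(n−j); p = Σ P(X=j) over j with P(X=j) ≤ P(X=1)
p-value (two-sided) = 0.00661
At α=0.05: p < α → reject H₀

reject H₀: yes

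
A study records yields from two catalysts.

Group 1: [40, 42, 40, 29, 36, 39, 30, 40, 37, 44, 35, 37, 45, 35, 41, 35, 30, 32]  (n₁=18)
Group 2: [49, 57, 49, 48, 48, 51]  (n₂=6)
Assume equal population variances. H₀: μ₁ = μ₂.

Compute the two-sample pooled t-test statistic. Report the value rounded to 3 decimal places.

x̄₁=37.056, s₁=4.759, n₁=18
x̄₂=50.333, s₂=3.445, n₂=6
s_p² = [17·4.759² + 5·3.445²]/22 = 20.1944
SE = √(s_p²·(1/18+1/6)) = 2.1184
t = (37.056−50.333)/2.1184 = -6.2678
df = 22

test statistic = -6.268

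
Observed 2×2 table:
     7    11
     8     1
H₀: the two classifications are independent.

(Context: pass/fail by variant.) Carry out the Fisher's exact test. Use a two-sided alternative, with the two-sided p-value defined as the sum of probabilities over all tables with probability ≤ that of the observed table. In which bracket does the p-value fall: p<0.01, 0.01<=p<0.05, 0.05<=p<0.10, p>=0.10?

Margins: r₁=18, r₂=9, c₁=15, c₂=12, n=27
p_obs = C(18,7)·C(9,8)/C(27,15); sum pmf over tables with pmf ≤ p_obs
p-value (two-sided) = 0.01918
→ bracket: 0.01<=p<0.05

p-value bracket: 0.01<=p<0.05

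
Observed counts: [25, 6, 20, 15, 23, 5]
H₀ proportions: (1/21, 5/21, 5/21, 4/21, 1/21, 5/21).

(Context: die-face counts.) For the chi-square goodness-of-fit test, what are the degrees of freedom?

df = k − 1 = 6 − 1 = 5

degrees of freedom = 5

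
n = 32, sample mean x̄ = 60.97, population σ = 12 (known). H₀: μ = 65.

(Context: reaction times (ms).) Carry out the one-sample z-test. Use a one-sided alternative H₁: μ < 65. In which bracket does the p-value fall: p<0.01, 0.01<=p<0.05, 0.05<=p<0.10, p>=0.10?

p-value bracket: 0.01<=p<0.05

SE = σ/√n = 12/√32 = 2.1213
z = (x̄−μ₀)/SE = (60.97−65)/2.1213 = -1.8998
p-value (one-sided, H₁ less) = 0.02873
→ bracket: 0.01<=p<0.05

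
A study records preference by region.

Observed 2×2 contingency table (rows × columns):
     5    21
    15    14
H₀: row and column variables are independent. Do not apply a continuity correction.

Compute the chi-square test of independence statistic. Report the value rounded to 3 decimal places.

Row totals [26, 29], col totals [20, 35], n=55
χ² = (5−9.45)²/9.45 + (21−16.55)²/16.55 + (15−10.55)²/10.55 + (14−18.45)²/18.45 = 6.2550
df = 1

test statistic = 6.255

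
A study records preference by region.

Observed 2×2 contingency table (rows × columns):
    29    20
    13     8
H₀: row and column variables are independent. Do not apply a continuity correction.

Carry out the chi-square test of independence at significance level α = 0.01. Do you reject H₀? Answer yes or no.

reject H₀: no

Row totals [49, 21], col totals [42, 28], n=70
χ² = (29−29.40)²/29.40 + (20−19.60)²/19.60 + (13−12.60)²/12.60 + (8−8.40)²/8.40 = 0.0454
df = 1
p-value (upper-tail) = 0.83136
At α=0.01: p ≥ α → fail to reject H₀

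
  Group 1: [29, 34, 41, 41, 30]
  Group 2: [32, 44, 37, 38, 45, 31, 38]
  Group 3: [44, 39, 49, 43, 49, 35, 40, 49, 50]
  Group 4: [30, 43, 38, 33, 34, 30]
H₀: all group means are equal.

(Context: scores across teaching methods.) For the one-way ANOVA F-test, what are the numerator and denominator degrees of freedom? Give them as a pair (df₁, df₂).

k = 4 groups, N = 27 total
df = (k−1, N−k) = (4−1, 27−4) = (3, 23)

degrees of freedom = [3, 23]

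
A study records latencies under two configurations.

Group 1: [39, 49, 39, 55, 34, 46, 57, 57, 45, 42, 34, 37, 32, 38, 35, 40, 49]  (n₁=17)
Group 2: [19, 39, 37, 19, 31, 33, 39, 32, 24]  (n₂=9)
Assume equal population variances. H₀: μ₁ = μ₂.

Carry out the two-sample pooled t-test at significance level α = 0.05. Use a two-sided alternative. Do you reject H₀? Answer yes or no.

x̄₁=42.824, s₁=8.180, n₁=17
x̄₂=30.333, s₂=7.921, n₂=9
s_p² = [16·8.180² + 8·7.921²]/24 = 65.5196
SE = √(s_p²·(1/17+1/9)) = 3.3368
t = (42.824−30.333)/3.3368 = 3.7432
df = 24
p-value (two-sided) = 0.00101
At α=0.05: p < α → reject H₀

reject H₀: yes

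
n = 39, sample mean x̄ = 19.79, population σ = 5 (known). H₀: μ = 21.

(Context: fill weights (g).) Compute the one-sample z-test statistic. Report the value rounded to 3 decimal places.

test statistic = -1.511

SE = σ/√n = 5/√39 = 0.8006
z = (x̄−μ₀)/SE = (19.79−21)/0.8006 = -1.5113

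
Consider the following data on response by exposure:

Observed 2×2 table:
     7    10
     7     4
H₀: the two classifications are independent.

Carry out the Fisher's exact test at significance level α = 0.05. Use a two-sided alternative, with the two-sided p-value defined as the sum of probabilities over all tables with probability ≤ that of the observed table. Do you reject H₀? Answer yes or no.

Margins: r₁=17, r₂=11, c₁=14, c₂=14, n=28
p_obs = C(17,7)·C(11,7)/C(28,14); sum pmf over tables with pmf ≤ p_obs
p-value (two-sided) = 0.44007
At α=0.05: p ≥ α → fail to reject H₀

reject H₀: no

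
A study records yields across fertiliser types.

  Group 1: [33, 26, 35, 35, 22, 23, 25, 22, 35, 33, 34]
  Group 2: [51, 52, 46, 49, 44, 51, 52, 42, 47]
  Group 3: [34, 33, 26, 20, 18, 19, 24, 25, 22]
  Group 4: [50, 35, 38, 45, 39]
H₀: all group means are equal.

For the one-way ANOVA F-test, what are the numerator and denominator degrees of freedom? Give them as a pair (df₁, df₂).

degrees of freedom = [3, 30]

k = 4 groups, N = 34 total
df = (k−1, N−k) = (4−1, 34−4) = (3, 30)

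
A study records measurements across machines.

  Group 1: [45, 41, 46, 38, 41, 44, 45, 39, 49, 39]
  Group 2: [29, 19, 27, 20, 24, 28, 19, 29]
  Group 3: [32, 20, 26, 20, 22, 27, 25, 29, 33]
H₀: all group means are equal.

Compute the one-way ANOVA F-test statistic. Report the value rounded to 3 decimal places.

Group means [42.70, 24.38, 26.00], grand mean 31.704
SSB = Σnᵢ(x̄ᵢ−x̄)² = 1931.655; SSW = ΣΣ(x−x̄ᵢ)² = 441.975
MSB = 1931.655/2 = 965.8273; MSW = 441.975/24 = 18.4156
F = MSB/MSW = 52.4461
df = (2, 24)

test statistic = 52.446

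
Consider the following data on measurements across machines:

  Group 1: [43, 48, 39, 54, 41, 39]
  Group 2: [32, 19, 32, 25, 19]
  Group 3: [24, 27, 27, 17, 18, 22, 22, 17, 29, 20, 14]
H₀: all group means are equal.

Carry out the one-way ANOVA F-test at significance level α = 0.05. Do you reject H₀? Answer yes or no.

reject H₀: yes

Group means [44.00, 25.40, 21.55], grand mean 28.545
SSB = Σnᵢ(x̄ᵢ−x̄)² = 2021.527; SSW = ΣΣ(x−x̄ᵢ)² = 579.927
MSB = 2021.527/2 = 1010.7636; MSW = 579.927/19 = 30.5225
F = MSB/MSW = 33.1154
df = (2, 19)
p-value (upper-tail) = 0.00000
At α=0.05: p < α → reject H₀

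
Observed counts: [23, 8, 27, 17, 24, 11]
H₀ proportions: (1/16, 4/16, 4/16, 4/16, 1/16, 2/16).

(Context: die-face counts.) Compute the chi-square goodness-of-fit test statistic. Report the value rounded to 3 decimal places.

n = 110; E_i = n·p_i = [6.88, 27.50, 27.50, 27.50, 6.88, 13.75]
χ² = (23−6.88)²/6.88 + (8−27.50)²/27.50 + (27−27.50)²/27.50 + (17−27.50)²/27.50 + (24−6.88)²/6.88 + (11−13.75)²/13.75 = 98.8727
df = 5

test statistic = 98.873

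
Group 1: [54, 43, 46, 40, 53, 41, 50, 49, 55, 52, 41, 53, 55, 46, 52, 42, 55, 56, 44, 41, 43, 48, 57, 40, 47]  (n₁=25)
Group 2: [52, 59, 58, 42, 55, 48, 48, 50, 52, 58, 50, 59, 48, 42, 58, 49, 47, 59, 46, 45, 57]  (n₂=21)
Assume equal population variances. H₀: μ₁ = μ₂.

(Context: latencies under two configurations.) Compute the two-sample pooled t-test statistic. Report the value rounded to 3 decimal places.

x̄₁=48.120, s₁=5.776, n₁=25
x̄₂=51.524, s₂=5.741, n₂=21
s_p² = [24·5.776² + 20·5.741²]/44 = 33.1790
SE = √(s_p²·(1/25+1/21)) = 1.7050
t = (48.120−51.524)/1.7050 = -1.9963
df = 44

test statistic = -1.996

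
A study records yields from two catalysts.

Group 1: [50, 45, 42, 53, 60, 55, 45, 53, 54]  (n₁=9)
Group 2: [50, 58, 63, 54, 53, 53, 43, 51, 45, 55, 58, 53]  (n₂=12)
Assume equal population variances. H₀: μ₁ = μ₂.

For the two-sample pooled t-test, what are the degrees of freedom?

degrees of freedom = 19

df = n₁ + n₂ − 2 = 9 + 12 − 2 = 19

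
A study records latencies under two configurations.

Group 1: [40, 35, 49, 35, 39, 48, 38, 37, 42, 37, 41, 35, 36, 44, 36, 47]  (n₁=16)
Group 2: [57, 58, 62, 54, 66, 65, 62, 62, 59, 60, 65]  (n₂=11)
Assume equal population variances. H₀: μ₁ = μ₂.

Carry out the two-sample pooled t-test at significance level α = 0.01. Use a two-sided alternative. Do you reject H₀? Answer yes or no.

x̄₁=39.938, s₁=4.795, n₁=16
x̄₂=60.909, s₂=3.727, n₂=11
s_p² = [15·4.795² + 10·3.727²]/25 = 19.3539
SE = √(s_p²·(1/16+1/11)) = 1.7231
t = (39.938−60.909)/1.7231 = -12.1709
df = 25
p-value (two-sided) = 0.00000
At α=0.01: p < α → reject H₀

reject H₀: yes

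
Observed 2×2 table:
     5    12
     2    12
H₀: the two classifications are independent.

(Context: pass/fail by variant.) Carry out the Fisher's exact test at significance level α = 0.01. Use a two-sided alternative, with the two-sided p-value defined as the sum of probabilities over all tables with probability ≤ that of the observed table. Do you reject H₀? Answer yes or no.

reject H₀: no

Margins: r₁=17, r₂=14, c₁=7, c₂=24, n=31
p_obs = C(17,5)·C(14,2)/C(31,7); sum pmf over tables with pmf ≤ p_obs
p-value (two-sided) = 0.41169
At α=0.01: p ≥ α → fail to reject H₀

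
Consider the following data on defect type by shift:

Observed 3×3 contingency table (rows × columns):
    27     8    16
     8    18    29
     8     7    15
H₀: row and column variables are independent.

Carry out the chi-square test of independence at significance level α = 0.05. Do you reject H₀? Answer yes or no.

reject H₀: yes

Row totals [51, 55, 30], col totals [43, 33, 60], n=136
χ² = (27−16.12)²/16.12 + (8−12.38)²/12.38 + (16−22.50)²/22.50 + (8−17.39)²/17.39 + (18−13.35)²/13.35 + (29−24.26)²/24.26 + (8−9.49)²/9.49 + (7−7.28)²/7.28 + (15−13.24)²/13.24 = 18.8548
df = 4
p-value (upper-tail) = 0.00084
At α=0.05: p < α → reject H₀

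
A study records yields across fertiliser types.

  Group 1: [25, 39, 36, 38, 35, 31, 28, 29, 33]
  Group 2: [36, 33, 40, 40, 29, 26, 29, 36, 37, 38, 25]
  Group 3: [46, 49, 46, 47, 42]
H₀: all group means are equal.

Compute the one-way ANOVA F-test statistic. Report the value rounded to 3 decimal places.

Group means [32.67, 33.55, 46.00], grand mean 35.720
SSB = Σnᵢ(x̄ᵢ−x̄)² = 664.313; SSW = ΣΣ(x−x̄ᵢ)² = 506.727
MSB = 664.313/2 = 332.1564; MSW = 506.727/22 = 23.0331
F = MSB/MSW = 14.4209
df = (2, 22)

test statistic = 14.421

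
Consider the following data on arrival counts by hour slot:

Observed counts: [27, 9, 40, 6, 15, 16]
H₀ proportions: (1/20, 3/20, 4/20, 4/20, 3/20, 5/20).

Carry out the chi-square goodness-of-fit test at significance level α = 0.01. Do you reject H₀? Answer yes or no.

n = 113; E_i = n·p_i = [5.65, 16.95, 22.60, 22.60, 16.95, 28.25]
χ² = (27−5.65)²/5.65 + (9−16.95)²/16.95 + (40−22.60)²/22.60 + (6−22.60)²/22.60 + (15−16.95)²/16.95 + (16−28.25)²/28.25 = 115.5310
df = 5
p-value (upper-tail) = 0.00000
At α=0.01: p < α → reject H₀

reject H₀: yes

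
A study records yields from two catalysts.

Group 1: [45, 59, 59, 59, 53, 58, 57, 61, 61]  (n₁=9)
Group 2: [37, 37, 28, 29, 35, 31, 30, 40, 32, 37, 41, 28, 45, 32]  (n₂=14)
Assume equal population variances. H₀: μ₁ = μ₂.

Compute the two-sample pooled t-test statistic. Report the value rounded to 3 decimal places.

test statistic = 10.123

x̄₁=56.889, s₁=5.061, n₁=9
x̄₂=34.429, s₂=5.273, n₂=14
s_p² = [8·5.061² + 13·5.273²]/21 = 26.9675
SE = √(s_p²·(1/9+1/14)) = 2.2187
t = (56.889−34.429)/2.2187 = 10.1232
df = 21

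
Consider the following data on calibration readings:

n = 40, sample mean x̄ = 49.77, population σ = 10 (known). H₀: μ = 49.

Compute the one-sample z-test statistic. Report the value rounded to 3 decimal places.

test statistic = 0.487

SE = σ/√n = 10/√40 = 1.5811
z = (x̄−μ₀)/SE = (49.77−49)/1.5811 = 0.4870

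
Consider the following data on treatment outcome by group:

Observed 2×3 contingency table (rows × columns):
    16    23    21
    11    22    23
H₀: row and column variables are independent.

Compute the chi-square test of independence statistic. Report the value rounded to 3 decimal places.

Row totals [60, 56], col totals [27, 45, 44], n=116
χ² = (16−13.97)²/13.97 + (23−23.28)²/23.28 + (21−22.76)²/22.76 + (11−13.03)²/13.03 + (22−21.72)²/21.72 + (23−21.24)²/21.24 = 0.9022
df = 2

test statistic = 0.902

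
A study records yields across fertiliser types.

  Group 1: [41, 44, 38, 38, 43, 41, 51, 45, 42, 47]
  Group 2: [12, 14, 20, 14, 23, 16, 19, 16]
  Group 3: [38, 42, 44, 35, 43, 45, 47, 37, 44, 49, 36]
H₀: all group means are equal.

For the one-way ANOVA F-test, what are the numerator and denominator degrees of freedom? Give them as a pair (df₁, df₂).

degrees of freedom = [2, 26]

k = 3 groups, N = 29 total
df = (k−1, N−k) = (3−1, 29−3) = (2, 26)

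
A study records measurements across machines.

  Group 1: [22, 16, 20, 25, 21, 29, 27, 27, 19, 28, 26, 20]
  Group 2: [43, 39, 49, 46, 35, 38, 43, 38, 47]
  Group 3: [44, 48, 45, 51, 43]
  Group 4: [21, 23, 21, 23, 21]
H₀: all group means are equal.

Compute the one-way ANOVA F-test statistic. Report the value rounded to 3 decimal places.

test statistic = 70.944

Group means [23.33, 42.00, 46.20, 21.80], grand mean 32.194
SSB = Σnᵢ(x̄ᵢ−x̄)² = 3328.572; SSW = ΣΣ(x−x̄ᵢ)² = 422.267
MSB = 3328.572/3 = 1109.5240; MSW = 422.267/27 = 15.6395
F = MSB/MSW = 70.9437
df = (3, 27)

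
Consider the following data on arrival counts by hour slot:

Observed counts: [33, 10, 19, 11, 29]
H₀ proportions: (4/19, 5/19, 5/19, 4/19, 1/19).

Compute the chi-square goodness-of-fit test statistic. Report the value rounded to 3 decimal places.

n = 102; E_i = n·p_i = [21.47, 26.84, 26.84, 21.47, 5.37]
χ² = (33−21.47)²/21.47 + (10−26.84)²/26.84 + (19−26.84)²/26.84 + (11−21.47)²/21.47 + (29−5.37)²/5.37 = 128.1794
df = 4

test statistic = 128.179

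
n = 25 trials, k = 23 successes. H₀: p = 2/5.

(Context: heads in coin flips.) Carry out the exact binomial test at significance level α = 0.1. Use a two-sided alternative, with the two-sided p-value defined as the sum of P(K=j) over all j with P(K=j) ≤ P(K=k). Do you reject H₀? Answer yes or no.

Exact binomial: n=25, k=23, p₀=2/5=0.4000
P(X=j) = C(n,j)·p₀^j·(1−p₀)^(n−j); p = Σ P(X=j) over j with P(X=j) ≤ P(X=23)
p-value (two-sided) = 0.00000
At α=0.1: p < α → reject H₀

reject H₀: yes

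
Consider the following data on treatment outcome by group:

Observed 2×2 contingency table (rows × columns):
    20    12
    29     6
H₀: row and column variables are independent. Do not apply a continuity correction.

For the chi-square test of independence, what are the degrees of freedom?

degrees of freedom = 1

df = (r−1)(c−1) = (2−1)·(2−1) = 1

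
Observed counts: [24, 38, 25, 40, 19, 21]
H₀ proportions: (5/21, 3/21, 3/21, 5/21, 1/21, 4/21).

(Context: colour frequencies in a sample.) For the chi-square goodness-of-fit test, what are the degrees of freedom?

degrees of freedom = 5

df = k − 1 = 6 − 1 = 5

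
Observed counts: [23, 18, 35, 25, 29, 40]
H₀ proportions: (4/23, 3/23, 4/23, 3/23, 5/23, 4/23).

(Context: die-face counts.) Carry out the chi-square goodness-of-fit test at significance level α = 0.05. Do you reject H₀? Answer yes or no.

n = 170; E_i = n·p_i = [29.57, 22.17, 29.57, 22.17, 36.96, 29.57]
χ² = (23−29.57)²/29.57 + (18−22.17)²/22.17 + (35−29.57)²/29.57 + (25−22.17)²/22.17 + (29−36.96)²/36.96 + (40−29.57)²/29.57 = 8.9986
df = 5
p-value (upper-tail) = 0.10912
At α=0.05: p ≥ α → fail to reject H₀

reject H₀: no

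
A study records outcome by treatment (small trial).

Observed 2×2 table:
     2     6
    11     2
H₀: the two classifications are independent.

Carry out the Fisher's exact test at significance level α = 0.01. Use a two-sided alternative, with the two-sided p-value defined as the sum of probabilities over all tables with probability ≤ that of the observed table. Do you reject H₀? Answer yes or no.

Margins: r₁=8, r₂=13, c₁=13, c₂=8, n=21
p_obs = C(8,2)·C(13,11)/C(21,13); sum pmf over tables with pmf ≤ p_obs
p-value (two-sided) = 0.01757
At α=0.01: p ≥ α → fail to reject H₀

reject H₀: no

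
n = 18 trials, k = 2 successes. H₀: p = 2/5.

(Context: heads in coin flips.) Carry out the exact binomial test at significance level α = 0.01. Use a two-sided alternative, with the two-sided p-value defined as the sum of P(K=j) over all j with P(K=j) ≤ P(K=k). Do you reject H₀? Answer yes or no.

Exact binomial: n=18, k=2, p₀=2/5=0.4000
P(X=j) = C(n,j)·p₀^j·(1−p₀)^(n−j); p = Σ P(X=j) over j with P(X=j) ≤ P(X=2)
p-value (two-sided) = 0.01398
At α=0.01: p ≥ α → fail to reject H₀

reject H₀: no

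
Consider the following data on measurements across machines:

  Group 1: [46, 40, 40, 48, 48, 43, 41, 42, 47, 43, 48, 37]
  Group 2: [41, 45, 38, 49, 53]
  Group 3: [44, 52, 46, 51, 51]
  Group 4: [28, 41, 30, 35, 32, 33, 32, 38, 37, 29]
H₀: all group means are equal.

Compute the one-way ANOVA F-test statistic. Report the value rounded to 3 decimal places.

test statistic = 18.831

Group means [43.58, 45.20, 48.80, 33.50], grand mean 41.500
SSB = Σnᵢ(x̄ᵢ−x̄)² = 1026.983; SSW = ΣΣ(x−x̄ᵢ)² = 509.017
MSB = 1026.983/3 = 342.3278; MSW = 509.017/28 = 18.1792
F = MSB/MSW = 18.8308
df = (3, 28)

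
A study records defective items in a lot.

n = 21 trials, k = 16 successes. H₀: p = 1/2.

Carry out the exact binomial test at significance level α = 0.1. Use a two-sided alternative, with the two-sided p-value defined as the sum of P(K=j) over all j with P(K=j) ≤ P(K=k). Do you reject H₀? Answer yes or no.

Exact binomial: n=21, k=16, p₀=1/2=0.5000
P(X=j) = C(n,j)·p₀^j·(1−p₀)^(n−j); p = Σ P(X=j) over j with P(X=j) ≤ P(X=16)
p-value (two-sided) = 0.02660
At α=0.1: p < α → reject H₀

reject H₀: yes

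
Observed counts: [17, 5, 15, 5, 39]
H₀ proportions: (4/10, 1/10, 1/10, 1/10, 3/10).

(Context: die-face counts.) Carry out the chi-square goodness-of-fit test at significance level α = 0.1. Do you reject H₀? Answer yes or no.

n = 81; E_i = n·p_i = [32.40, 8.10, 8.10, 8.10, 24.30]
χ² = (17−32.40)²/32.40 + (5−8.10)²/8.10 + (15−8.10)²/8.10 + (5−8.10)²/8.10 + (39−24.30)²/24.30 = 24.4630
df = 4
p-value (upper-tail) = 0.00006
At α=0.1: p < α → reject H₀

reject H₀: yes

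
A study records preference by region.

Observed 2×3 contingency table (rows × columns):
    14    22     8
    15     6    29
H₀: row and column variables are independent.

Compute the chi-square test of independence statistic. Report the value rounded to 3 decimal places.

Row totals [44, 50], col totals [29, 28, 37], n=94
χ² = (14−13.57)²/13.57 + (22−13.11)²/13.11 + (8−17.32)²/17.32 + (15−15.43)²/15.43 + (6−14.89)²/14.89 + (29−19.68)²/19.68 = 20.7980
df = 2

test statistic = 20.798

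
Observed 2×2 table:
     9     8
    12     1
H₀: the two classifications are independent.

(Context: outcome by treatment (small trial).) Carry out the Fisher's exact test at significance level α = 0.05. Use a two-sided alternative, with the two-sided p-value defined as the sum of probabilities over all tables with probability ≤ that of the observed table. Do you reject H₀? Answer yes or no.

reject H₀: yes

Margins: r₁=17, r₂=13, c₁=21, c₂=9, n=30
p_obs = C(17,9)·C(13,12)/C(30,21); sum pmf over tables with pmf ≤ p_obs
p-value (two-sided) = 0.04168
At α=0.05: p < α → reject H₀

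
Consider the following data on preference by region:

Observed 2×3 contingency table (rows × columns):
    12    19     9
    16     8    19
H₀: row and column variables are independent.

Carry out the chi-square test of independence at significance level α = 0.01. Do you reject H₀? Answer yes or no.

reject H₀: no

Row totals [40, 43], col totals [28, 27, 28], n=83
χ² = (12−13.49)²/13.49 + (19−13.01)²/13.01 + (9−13.49)²/13.49 + (16−14.51)²/14.51 + (8−13.99)²/13.99 + (19−14.51)²/14.51 = 8.5270
df = 2
p-value (upper-tail) = 0.01407
At α=0.01: p ≥ α → fail to reject H₀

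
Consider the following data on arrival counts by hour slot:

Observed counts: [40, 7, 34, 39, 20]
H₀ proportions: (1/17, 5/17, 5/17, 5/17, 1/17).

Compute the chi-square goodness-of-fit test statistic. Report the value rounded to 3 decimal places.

n = 140; E_i = n·p_i = [8.24, 41.18, 41.18, 41.18, 8.24]
χ² = (40−8.24)²/8.24 + (7−41.18)²/41.18 + (34−41.18)²/41.18 + (39−41.18)²/41.18 + (20−8.24)²/8.24 = 169.0600
df = 4

test statistic = 169.060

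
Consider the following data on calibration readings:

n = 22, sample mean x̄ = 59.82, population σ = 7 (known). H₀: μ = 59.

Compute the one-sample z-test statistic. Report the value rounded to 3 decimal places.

test statistic = 0.549

SE = σ/√n = 7/√22 = 1.4924
z = (x̄−μ₀)/SE = (59.82−59)/1.4924 = 0.5494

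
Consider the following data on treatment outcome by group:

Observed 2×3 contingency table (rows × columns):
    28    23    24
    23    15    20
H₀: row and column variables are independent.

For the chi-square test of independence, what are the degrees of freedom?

df = (r−1)(c−1) = (2−1)·(3−1) = 2

degrees of freedom = 2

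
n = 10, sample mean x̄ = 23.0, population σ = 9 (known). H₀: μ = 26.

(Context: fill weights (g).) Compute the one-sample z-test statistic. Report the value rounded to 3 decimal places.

SE = σ/√n = 9/√10 = 2.8460
z = (x̄−μ₀)/SE = (23.0−26)/2.8460 = -1.0541

test statistic = -1.054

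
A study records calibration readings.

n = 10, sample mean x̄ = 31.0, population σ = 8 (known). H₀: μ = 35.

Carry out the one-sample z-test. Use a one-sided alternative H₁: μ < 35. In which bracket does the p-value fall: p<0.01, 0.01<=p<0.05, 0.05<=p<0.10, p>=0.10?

p-value bracket: 0.05<=p<0.10

SE = σ/√n = 8/√10 = 2.5298
z = (x̄−μ₀)/SE = (31.0−35)/2.5298 = -1.5811
p-value (one-sided, H₁ less) = 0.05692
→ bracket: 0.05<=p<0.10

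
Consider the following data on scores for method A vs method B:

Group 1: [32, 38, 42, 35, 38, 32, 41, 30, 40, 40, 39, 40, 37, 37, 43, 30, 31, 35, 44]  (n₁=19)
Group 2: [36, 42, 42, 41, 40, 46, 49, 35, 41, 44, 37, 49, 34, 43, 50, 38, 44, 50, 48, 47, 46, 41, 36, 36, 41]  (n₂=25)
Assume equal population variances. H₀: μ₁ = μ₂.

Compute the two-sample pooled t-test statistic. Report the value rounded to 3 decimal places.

x̄₁=37.053, s₁=4.416, n₁=19
x̄₂=42.240, s₂=4.986, n₂=25
s_p² = [18·4.416² + 24·4.986²]/42 = 22.5597
SE = √(s_p²·(1/19+1/25)) = 1.4456
t = (37.053−42.240)/1.4456 = -3.5884
df = 42

test statistic = -3.588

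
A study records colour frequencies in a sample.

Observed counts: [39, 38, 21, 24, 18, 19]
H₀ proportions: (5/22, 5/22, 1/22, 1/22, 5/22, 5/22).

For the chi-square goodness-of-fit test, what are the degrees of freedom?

df = k − 1 = 6 − 1 = 5

degrees of freedom = 5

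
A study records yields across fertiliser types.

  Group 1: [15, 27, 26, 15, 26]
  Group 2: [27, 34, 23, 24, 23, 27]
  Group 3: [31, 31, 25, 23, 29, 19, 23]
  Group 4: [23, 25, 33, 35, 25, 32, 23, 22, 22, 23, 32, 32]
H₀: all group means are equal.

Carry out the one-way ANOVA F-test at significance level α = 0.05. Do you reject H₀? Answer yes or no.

Group means [21.80, 26.33, 25.86, 27.25], grand mean 25.833
SSB = Σnᵢ(x̄ᵢ−x̄)² = 106.926; SSW = ΣΣ(x−x̄ᵢ)² = 649.240
MSB = 106.926/3 = 35.6421; MSW = 649.240/26 = 24.9708
F = MSB/MSW = 1.4274
df = (3, 26)
p-value (upper-tail) = 0.25739
At α=0.05: p ≥ α → fail to reject H₀

reject H₀: no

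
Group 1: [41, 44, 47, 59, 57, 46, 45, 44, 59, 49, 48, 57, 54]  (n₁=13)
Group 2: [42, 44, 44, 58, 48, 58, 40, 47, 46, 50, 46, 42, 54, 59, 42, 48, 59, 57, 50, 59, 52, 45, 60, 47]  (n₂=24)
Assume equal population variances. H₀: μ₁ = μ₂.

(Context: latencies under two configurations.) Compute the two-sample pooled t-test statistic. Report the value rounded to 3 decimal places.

x̄₁=50.000, s₁=6.351, n₁=13
x̄₂=49.875, s₂=6.550, n₂=24
s_p² = [12·6.351² + 23·6.550²]/35 = 42.0179
SE = √(s_p²·(1/13+1/24)) = 2.2322
t = (50.000−49.875)/2.2322 = 0.0560
df = 35

test statistic = 0.056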